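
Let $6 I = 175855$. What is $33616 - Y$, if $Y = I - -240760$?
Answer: $- \frac{1418719}{6} \approx -2.3645 \cdot 10^{5}$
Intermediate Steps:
$I = \frac{175855}{6}$ ($I = \frac{1}{6} \cdot 175855 = \frac{175855}{6} \approx 29309.0$)
$Y = \frac{1620415}{6}$ ($Y = \frac{175855}{6} - -240760 = \frac{175855}{6} + 240760 = \frac{1620415}{6} \approx 2.7007 \cdot 10^{5}$)
$33616 - Y = 33616 - \frac{1620415}{6} = - \frac{1418719}{6}$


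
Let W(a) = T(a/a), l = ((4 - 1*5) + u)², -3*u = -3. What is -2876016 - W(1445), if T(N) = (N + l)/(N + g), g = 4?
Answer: -14380081/5 ≈ -2.8760e+6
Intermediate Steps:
u = 1 (u = -⅓*(-3) = 1)
l = 0 (l = ((4 - 1*5) + 1)² = ((4 - 5) + 1)² = (-1 + 1)² = 0² = 0)
T(N) = N/(4 + N) (T(N) = (N + 0)/(N + 4) = N/(4 + N))
W(a) = ⅕ (W(a) = (a/a)/(4 + a/a) = 1/(4 + 1) = 1/5 = 1*(⅕) = ⅕)
-2876016 - W(1445) = -2876016 - 1*⅕ = -2876016 - ⅕ = -14380081/5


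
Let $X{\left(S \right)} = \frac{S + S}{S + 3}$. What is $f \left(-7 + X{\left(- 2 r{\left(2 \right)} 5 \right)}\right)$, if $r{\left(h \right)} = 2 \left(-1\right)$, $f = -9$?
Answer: $\frac{1089}{23} \approx 47.348$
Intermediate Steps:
$r{\left(h \right)} = -2$
$X{\left(S \right)} = \frac{2 S}{3 + S}$
$f \left(-7 + X{\left(- 2 r{\left(2 \right)} 5 \right)}\right) = - 9 \left(-7 + \frac{2 \left(-2\right) \left(-2\right) 5}{3 + \left(-2\right) \left(-2\right) 5}\right) = - 9 \left(-7 + \frac{2 \cdot 4 \cdot 5}{3 + 4 \cdot 5}\right) = - 9 \left(-7 + 2 \cdot 20 \frac{1}{3 + 20}\right) = - 9 \left(-7 + 2 \cdot 20 \cdot \frac{1}{23}\right) = - 9 \left(-7 + \frac{40}{23}\right) = \left(-9\right) \left(- \frac{121}{23}\right) = \frac{1089}{23}$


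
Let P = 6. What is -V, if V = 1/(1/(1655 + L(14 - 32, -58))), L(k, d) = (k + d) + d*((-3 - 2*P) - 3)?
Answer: -2623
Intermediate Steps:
L(k, d) = k - 17*d (L(k, d) = (k + d) + d*((-3 - 2*6) - 3) = (d + k) + d*((-3 - 12) - 3) = (d + k) + d*(-15 - 3) = (d + k) + d*(-18) = (d + k) - 18*d = k - 17*d)
V = 2623 (V = 1/(1/(1655 + ((14 - 32) - 17*(-58)))) = 1/(1/(1655 + (-18 + 986))) = 1/(1/(1655 + 968)) = 1/(1/2623) = 2623)
-V = -1*2623 = -2623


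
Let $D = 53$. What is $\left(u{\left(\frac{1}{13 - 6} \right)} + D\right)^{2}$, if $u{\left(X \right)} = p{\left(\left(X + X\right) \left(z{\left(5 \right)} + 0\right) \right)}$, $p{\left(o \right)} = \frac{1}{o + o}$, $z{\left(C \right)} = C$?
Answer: $\frac{1138489}{400} \approx 2846.2$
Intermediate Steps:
$p{\left(o \right)} = \frac{1}{2 o}$
$u{\left(X \right)} = \frac{1}{20 X}$ ($u{\left(X \right)} = \frac{1}{2 \left(X + X\right) \left(5 + 0\right)} = \frac{1}{2 \cdot 2 X 5} = \frac{1}{2 \cdot 10 X} = \frac{\frac{1}{10} \frac{1}{X}}{2} = \frac{1}{20 X}$)
$\left(u{\left(\frac{1}{13 - 6} \right)} + D\right)^{2} = \left(\frac{1}{20 \frac{1}{13 - 6}} + 53\right)^{2} = \left(\frac{1}{20 \cdot \frac{1}{7}} + 53\right)^{2} = \left(\frac{\frac{1}{\frac{1}{7}}}{20} + 53\right)^{2} = \left(\frac{1}{20} \cdot 7 + 53\right)^{2} = \left(\frac{7}{20} + 53\right)^{2} = \left(\frac{1067}{20}\right)^{2} = \frac{1138489}{400}$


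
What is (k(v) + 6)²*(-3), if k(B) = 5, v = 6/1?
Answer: -363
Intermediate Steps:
v = 6 (v = 6*1 = 6)
(k(v) + 6)²*(-3) = (5 + 6)²*(-3) = 11²*(-3) = 121*(-3) = -363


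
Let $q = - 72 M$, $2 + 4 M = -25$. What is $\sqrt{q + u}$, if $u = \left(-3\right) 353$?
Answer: $i \sqrt{573} \approx 23.937 i$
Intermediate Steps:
$M = - \frac{27}{4}$ ($M = - \frac{1}{2} + \frac{1}{4} \left(-25\right) = - \frac{1}{2} - \frac{25}{4} = - \frac{27}{4} \approx -6.75$)
$q = 486$ ($q = \left(-72\right) \left(- \frac{27}{4}\right) = 486$)
$u = -1059$
$\sqrt{q + u} = \sqrt{486 - 1059} = \sqrt{-573} = i \sqrt{573}$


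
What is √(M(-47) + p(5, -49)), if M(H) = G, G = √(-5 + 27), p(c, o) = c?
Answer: √(5 + √22) ≈ 3.1129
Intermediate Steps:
G = √22 ≈ 4.6904
M(H) = √22
√(M(-47) + p(5, -49)) = √(√22 + 5) = √(5 + √22)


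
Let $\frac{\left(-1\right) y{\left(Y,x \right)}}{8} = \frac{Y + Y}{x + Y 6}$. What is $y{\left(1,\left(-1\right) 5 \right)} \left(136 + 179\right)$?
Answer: $-5040$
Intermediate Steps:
$y{\left(Y,x \right)} = - \frac{16 Y}{x + 6 Y}$ ($y{\left(Y,x \right)} = - 8 \frac{Y + Y}{x + Y 6} = - 8 \frac{2 Y}{x + 6 Y} = - \frac{16 Y}{x + 6 Y}$)
$y{\left(1,\left(-1\right) 5 \right)} \left(136 + 179\right) = \left(-16\right) 1 \frac{1}{\left(-1\right) 5 + 6 \cdot 1} \left(136 + 179\right) = \left(-16\right) 1 \frac{1}{-5 + 6} \cdot 315 = \left(-16\right) 1 \cdot 1^{-1} \cdot 315 = \left(-16\right) 1 \cdot 1 \cdot 315 = \left(-16\right) 315 = -5040$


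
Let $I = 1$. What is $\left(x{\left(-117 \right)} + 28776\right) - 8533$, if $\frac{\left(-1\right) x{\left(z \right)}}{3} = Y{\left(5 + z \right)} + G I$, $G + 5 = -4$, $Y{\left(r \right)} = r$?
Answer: $20606$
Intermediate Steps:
$G = -9$ ($G = -5 - 4 = -9$)
$x{\left(z \right)} = 12 - 3 z$ ($x{\left(z \right)} = - 3 \left(\left(5 + z\right) - 9\right) = - 3 \left(-4 + z\right) = 12 - 3 z$)
$\left(x{\left(-117 \right)} + 28776\right) - 8533 = \left(\left(12 - -351\right) + 28776\right) - 8533 = \left(\left(12 + 351\right) + 28776\right) - 8533 = \left(363 + 28776\right) - 8533 = 29139 - 8533 = 20606$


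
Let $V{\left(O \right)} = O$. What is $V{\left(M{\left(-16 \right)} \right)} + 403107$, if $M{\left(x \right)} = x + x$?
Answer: $403075$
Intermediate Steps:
$M{\left(x \right)} = 2 x$
$V{\left(M{\left(-16 \right)} \right)} + 403107 = 2 \left(-16\right) + 403107 = -32 + 403107 = 403075$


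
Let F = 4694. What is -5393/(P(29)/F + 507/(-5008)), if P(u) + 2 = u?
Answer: 63388113968/1122321 ≈ 56480.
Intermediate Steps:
P(u) = -2 + u
-5393/(P(29)/F + 507/(-5008)) = -5393/((-2 + 29)/4694 + 507/(-5008)) = -5393/(27*(1/4694) + 507*(-1/5008)) = -5393/(27/4694 - 507/5008) = -5393/(-1122321/11753776) = -5393*(-11753776/1122321) = 63388113968/1122321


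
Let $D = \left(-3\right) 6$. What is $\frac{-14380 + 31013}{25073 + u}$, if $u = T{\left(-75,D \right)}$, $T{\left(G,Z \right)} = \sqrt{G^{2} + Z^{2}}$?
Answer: $\frac{417039209}{628649380} - \frac{49899 \sqrt{661}}{628649380} \approx 0.66135$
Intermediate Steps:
$D = -18$
$u = 3 \sqrt{661}$ ($u = \sqrt{\left(-75\right)^{2} + \left(-18\right)^{2}} = \sqrt{5625 + 324} = \sqrt{5949} = 3 \sqrt{661} \approx 77.13$)
$\frac{-14380 + 31013}{25073 + u} = \frac{-14380 + 31013}{25073 + 3 \sqrt{661}} = \frac{16633}{25073 + 3 \sqrt{661}}$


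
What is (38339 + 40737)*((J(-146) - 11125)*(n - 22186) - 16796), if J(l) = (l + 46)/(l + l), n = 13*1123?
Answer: 487122124188992/73 ≈ 6.6729e+12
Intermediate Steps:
n = 14599
J(l) = (46 + l)/(2*l) (J(l) = (46 + l)/((2*l)) = (46 + l)*(1/(2*l)) = (46 + l)/(2*l))
(38339 + 40737)*((J(-146) - 11125)*(n - 22186) - 16796) = (38339 + 40737)*(((1/2)*(46 - 146)/(-146) - 11125)*(14599 - 22186) - 16796) = 79076*(((1/2)*(-1/146)*(-100) - 11125)*(-7587) - 16796) = 79076*((25/73 - 11125)*(-7587) - 16796) = 79076*(-812100/73*(-7587) - 16796) = 79076*(6161402700/73 - 16796) = 79076*(6160176592/73) = 487122124188992/73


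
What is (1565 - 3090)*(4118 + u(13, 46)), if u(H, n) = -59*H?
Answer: -5110275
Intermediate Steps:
(1565 - 3090)*(4118 + u(13, 46)) = (1565 - 3090)*(4118 - 59*13) = -1525*(4118 - 767) = -1525*3351 = -5110275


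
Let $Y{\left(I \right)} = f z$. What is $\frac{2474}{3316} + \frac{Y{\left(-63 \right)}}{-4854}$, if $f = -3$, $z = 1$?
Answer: $\frac{500781}{670661} \approx 0.7467$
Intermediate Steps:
$Y{\left(I \right)} = -3$ ($Y{\left(I \right)} = \left(-3\right) 1 = -3$)
$\frac{2474}{3316} + \frac{Y{\left(-63 \right)}}{-4854} = \frac{2474}{3316} - \frac{3}{-4854} = 2474 \cdot \frac{1}{3316} - - \frac{1}{1618} = \frac{1237}{1658} + \frac{1}{1618} = \frac{500781}{670661}$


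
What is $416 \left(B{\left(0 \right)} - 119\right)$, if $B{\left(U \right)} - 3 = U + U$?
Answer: $-48256$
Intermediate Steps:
$B{\left(U \right)} = 3 + 2 U$ ($B{\left(U \right)} = 3 + \left(U + U\right) = 3 + 2 U$)
$416 \left(B{\left(0 \right)} - 119\right) = 416 \left(\left(3 + 2 \cdot 0\right) - 119\right) = 416 \left(\left(3 + 0\right) - 119\right) = 416 \left(3 - 119\right) = 416 \left(-116\right) = -48256$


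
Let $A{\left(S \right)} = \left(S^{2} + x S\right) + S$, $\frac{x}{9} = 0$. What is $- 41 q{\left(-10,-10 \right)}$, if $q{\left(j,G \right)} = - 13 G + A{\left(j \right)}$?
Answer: $-9020$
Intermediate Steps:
$x = 0$ ($x = 9 \cdot 0 = 0$)
$A{\left(S \right)} = S + S^{2}$ ($A{\left(S \right)} = \left(S^{2} + 0 S\right) + S = \left(S^{2} + 0\right) + S = S^{2} + S = S + S^{2}$)
$q{\left(j,G \right)} = - 13 G + j \left(1 + j\right)$
$- 41 q{\left(-10,-10 \right)} = - 41 \left(\left(-13\right) \left(-10\right) - 10 \left(1 - 10\right)\right) = - 41 \left(130 - -90\right) = - 41 \left(130 + 90\right) = \left(-41\right) 220 = -9020$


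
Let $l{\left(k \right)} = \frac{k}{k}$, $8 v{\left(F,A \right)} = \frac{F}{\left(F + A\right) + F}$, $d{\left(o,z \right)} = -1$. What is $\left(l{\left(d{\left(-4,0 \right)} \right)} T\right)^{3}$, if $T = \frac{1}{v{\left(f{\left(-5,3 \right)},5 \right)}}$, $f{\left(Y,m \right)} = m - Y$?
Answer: $9261$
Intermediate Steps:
$v{\left(F,A \right)} = \frac{F}{8 \left(A + 2 F\right)}$ ($v{\left(F,A \right)} = \frac{F \frac{1}{\left(F + A\right) + F}}{8} = \frac{F \frac{1}{\left(A + F\right) + F}}{8} = \frac{F \frac{1}{A + 2 F}}{8} = \frac{F}{8 \left(A + 2 F\right)}$)
$l{\left(k \right)} = 1$
$T = 21$ ($T = \frac{1}{\frac{1}{8} \left(3 - -5\right) \frac{1}{5 + 2 \left(3 - -5\right)}} = \frac{1}{\frac{1}{8} \left(3 + 5\right) \frac{1}{5 + 2 \left(3 + 5\right)}} = \frac{1}{\frac{1}{8} \cdot 8 \frac{1}{5 + 2 \cdot 8}} = \frac{1}{\frac{1}{8} \cdot 8 \frac{1}{5 + 16}} = \frac{1}{\frac{1}{8} \cdot 8 \cdot \frac{1}{21}} = \frac{1}{\frac{1}{21}} = 21$)
$\left(l{\left(d{\left(-4,0 \right)} \right)} T\right)^{3} = \left(1 \cdot 21\right)^{3} = 21^{3} = 9261$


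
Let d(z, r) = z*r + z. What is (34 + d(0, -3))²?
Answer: 1156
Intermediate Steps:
d(z, r) = z + r*z (d(z, r) = r*z + z = z + r*z)
(34 + d(0, -3))² = (34 + 0*(1 - 3))² = (34 + 0*(-2))² = (34 + 0)² = 34² = 1156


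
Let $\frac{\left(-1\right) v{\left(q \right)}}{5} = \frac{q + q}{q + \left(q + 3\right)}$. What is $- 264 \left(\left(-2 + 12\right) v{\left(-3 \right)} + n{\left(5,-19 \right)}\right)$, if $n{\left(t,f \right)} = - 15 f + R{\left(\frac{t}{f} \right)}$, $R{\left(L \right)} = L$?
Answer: $- \frac{926640}{19} \approx -48771.0$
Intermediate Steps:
$v{\left(q \right)} = - \frac{10 q}{3 + 2 q}$ ($v{\left(q \right)} = - 5 \frac{q + q}{q + \left(q + 3\right)} = - 5 \frac{2 q}{q + \left(3 + q\right)} = - 5 \frac{2 q}{3 + 2 q} = - \frac{10 q}{3 + 2 q}$)
$n{\left(t,f \right)} = - 15 f + \frac{t}{f}$
$- 264 \left(\left(-2 + 12\right) v{\left(-3 \right)} + n{\left(5,-19 \right)}\right) = - 264 \left(\left(-2 + 12\right) \left(\left(-10\right) \left(-3\right) \frac{1}{3 + 2 \left(-3\right)}\right) + \left(\left(-15\right) \left(-19\right) + \frac{5}{-19}\right)\right) = - 264 \left(10 \left(\left(-10\right) \left(-3\right) \frac{1}{3 - 6}\right) + \left(285 + 5 \left(- \frac{1}{19}\right)\right)\right) = - 264 \left(10 \left(\left(-10\right) \left(-3\right) \frac{1}{-3}\right) + \left(285 - \frac{5}{19}\right)\right) = - 264 \left(10 \left(\left(-10\right) \left(-3\right) \left(- \frac{1}{3}\right)\right) + \frac{5410}{19}\right) = - 264 \left(10 \left(-10\right) + \frac{5410}{19}\right) = - 264 \left(-100 + \frac{5410}{19}\right) = \left(-264\right) \frac{3510}{19} = - \frac{926640}{19}$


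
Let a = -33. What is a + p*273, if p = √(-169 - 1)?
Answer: -33 + 273*I*√170 ≈ -33.0 + 3559.5*I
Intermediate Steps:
p = I*√170 (p = √(-170) = I*√170 ≈ 13.038*I)
a + p*273 = -33 + (I*√170)*273 = -33 + 273*I*√170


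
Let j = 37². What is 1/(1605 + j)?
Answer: 1/2974 ≈ 0.00033625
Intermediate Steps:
j = 1369
1/(1605 + j) = 1/(1605 + 1369) = 1/2974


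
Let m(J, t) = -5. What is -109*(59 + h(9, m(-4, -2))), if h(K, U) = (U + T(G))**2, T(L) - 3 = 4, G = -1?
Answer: -6867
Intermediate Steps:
T(L) = 7 (T(L) = 3 + 4 = 7)
h(K, U) = (7 + U)**2 (h(K, U) = (U + 7)**2 = (7 + U)**2)
-109*(59 + h(9, m(-4, -2))) = -109*(59 + (7 - 5)**2) = -109*(59 + 2**2) = -109*(59 + 4) = -109*63 = -6867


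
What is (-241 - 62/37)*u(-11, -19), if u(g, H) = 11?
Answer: -98769/37 ≈ -2669.4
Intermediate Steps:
(-241 - 62/37)*u(-11, -19) = (-241 - 62/37)*11 = -8979/37*11 = -98769/37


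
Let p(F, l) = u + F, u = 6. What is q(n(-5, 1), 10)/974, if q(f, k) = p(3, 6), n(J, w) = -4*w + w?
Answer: 9/974 ≈ 0.0092402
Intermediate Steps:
n(J, w) = -3*w
p(F, l) = 6 + F
q(f, k) = 9 (q(f, k) = 6 + 3 = 9)
q(n(-5, 1), 10)/974 = 9/974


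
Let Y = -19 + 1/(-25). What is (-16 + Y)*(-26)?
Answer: 22776/25 ≈ 911.04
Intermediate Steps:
Y = -476/25 (Y = -19 - 1/25 = -476/25 ≈ -19.040)
(-16 + Y)*(-26) = (-16 - 476/25)*(-26) = -876/25*(-26) = 22776/25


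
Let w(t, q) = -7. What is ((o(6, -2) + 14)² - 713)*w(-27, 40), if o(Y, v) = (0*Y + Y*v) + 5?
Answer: 4648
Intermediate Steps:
o(Y, v) = 5 + Y*v (o(Y, v) = (0 + Y*v) + 5 = Y*v + 5 = 5 + Y*v)
((o(6, -2) + 14)² - 713)*w(-27, 40) = (((5 + 6*(-2)) + 14)² - 713)*(-7) = (((5 - 12) + 14)² - 713)*(-7) = ((-7 + 14)² - 713)*(-7) = (7² - 713)*(-7) = (49 - 713)*(-7) = -664*(-7) = 4648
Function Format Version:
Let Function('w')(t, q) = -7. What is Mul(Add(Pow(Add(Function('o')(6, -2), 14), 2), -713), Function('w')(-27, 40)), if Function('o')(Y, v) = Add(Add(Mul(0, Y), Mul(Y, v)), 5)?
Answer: 4648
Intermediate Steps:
Function('o')(Y, v) = Add(5, Mul(Y, v)) (Function('o')(Y, v) = Add(Add(0, Mul(Y, v)), 5) = Add(Mul(Y, v), 5) = Add(5, Mul(Y, v)))
Mul(Add(Pow(Add(Function('o')(6, -2), 14), 2), -713), Function('w')(-27, 40)) = Mul(Add(Pow(Add(Add(5, Mul(6, -2)), 14), 2), -713), -7) = Mul(Add(Pow(Add(Add(5, -12), 14), 2), -713), -7) = Mul(Add(Pow(Add(-7, 14), 2), -713), -7) = Mul(Add(Pow(7, 2), -713), -7) = Mul(Add(49, -713), -7) = Mul(-664, -7) = 4648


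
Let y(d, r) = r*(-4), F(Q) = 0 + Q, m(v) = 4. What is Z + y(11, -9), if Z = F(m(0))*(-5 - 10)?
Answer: -24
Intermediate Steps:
F(Q) = Q
y(d, r) = -4*r
Z = -60 (Z = 4*(-5 - 10) = 4*(-15) = -60)
Z + y(11, -9) = -60 - 4*(-9) = -60 + 36 = -24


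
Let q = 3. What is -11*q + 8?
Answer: -25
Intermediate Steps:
-11*q + 8 = -11*3 + 8 = -33 + 8 = -25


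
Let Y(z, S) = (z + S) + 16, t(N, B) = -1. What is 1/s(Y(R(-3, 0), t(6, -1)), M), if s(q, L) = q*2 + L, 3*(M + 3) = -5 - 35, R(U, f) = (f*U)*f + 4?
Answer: 3/65 ≈ 0.046154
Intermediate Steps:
R(U, f) = 4 + U*f² (R(U, f) = (U*f)*f + 4 = U*f² + 4 = 4 + U*f²)
Y(z, S) = 16 + S + z (Y(z, S) = (S + z) + 16 = 16 + S + z)
M = -49/3 (M = -3 + (-5 - 35)/3 = -3 + (⅓)*(-40) = -3 - 40/3 = -49/3 ≈ -16.333)
s(q, L) = L + 2*q (s(q, L) = 2*q + L = L + 2*q)
1/s(Y(R(-3, 0), t(6, -1)), M) = 1/(-49/3 + 2*(16 - 1 + (4 - 3*0²))) = 1/(-49/3 + 2*(16 - 1 + (4 - 3*0))) = 1/(-49/3 + 2*(16 - 1 + (4 + 0))) = 1/(-49/3 + 2*(16 - 1 + 4)) = 1/(-49/3 + 2*19) = 1/(-49/3 + 38) = 1/(65/3) = 3/65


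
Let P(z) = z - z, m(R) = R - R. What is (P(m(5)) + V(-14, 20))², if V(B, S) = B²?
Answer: 38416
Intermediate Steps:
m(R) = 0
P(z) = 0
(P(m(5)) + V(-14, 20))² = (0 + (-14)²)² = (0 + 196)² = 196² = 38416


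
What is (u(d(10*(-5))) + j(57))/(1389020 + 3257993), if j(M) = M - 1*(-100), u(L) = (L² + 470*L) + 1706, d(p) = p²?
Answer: 7426863/4647013 ≈ 1.5982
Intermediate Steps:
u(L) = 1706 + L² + 470*L
j(M) = 100 + M (j(M) = M + 100 = 100 + M)
(u(d(10*(-5))) + j(57))/(1389020 + 3257993) = ((1706 + ((10*(-5))²)² + 470*(10*(-5))²) + (100 + 57))/(1389020 + 3257993) = ((1706 + ((-50)²)² + 470*(-50)²) + 157)/4647013 = ((1706 + 2500² + 470*2500) + 157)*(1/4647013) = ((1706 + 6250000 + 1175000) + 157)*(1/4647013) = (7426706 + 157)*(1/4647013) = 7426863*(1/4647013) = 7426863/4647013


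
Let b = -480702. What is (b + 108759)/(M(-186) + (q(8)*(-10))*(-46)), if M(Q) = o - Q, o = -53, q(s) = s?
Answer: -123981/1271 ≈ -97.546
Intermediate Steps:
M(Q) = -53 - Q
(b + 108759)/(M(-186) + (q(8)*(-10))*(-46)) = (-480702 + 108759)/((-53 - 1*(-186)) + (8*(-10))*(-46)) = -371943/((-53 + 186) - 80*(-46)) = -371943/(133 + 3680) = -371943/3813 = -371943*1/3813 = -123981/1271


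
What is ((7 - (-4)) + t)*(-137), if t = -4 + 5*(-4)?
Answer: 1781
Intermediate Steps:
t = -24 (t = -4 - 20 = -24)
((7 - (-4)) + t)*(-137) = ((7 - (-4)) - 24)*(-137) = ((7 - 1*(-4)) - 24)*(-137) = ((7 + 4) - 24)*(-137) = (11 - 24)*(-137) = -13*(-137) = 1781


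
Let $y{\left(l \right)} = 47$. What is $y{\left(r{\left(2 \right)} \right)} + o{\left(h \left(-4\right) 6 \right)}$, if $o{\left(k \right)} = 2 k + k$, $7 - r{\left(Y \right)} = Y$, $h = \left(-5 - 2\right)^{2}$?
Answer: $-3481$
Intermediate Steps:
$h = 49$ ($h = \left(-7\right)^{2} = 49$)
$r{\left(Y \right)} = 7 - Y$
$o{\left(k \right)} = 3 k$
$y{\left(r{\left(2 \right)} \right)} + o{\left(h \left(-4\right) 6 \right)} = 47 + 3 \cdot 49 \left(-4\right) 6 = 47 + 3 \left(\left(-196\right) 6\right) = 47 + 3 \left(-1176\right) = 47 - 3528 = -3481$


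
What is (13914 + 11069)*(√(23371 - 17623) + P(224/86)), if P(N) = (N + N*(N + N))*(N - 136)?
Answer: -99658548864/1849 + 49966*√1437 ≈ -5.2005e+7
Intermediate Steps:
P(N) = (-136 + N)*(N + 2*N²) (P(N) = (N + N*(2*N))*(-136 + N) = (N + 2*N²)*(-136 + N) = (-136 + N)*(N + 2*N²))
(13914 + 11069)*(√(23371 - 17623) + P(224/86)) = (13914 + 11069)*(√(23371 - 17623) + (224/86)*(-136 - 60704/86 + 2*(224/86)²)) = 24983*(√5748 + (224*(1/86))*(-136 - 60704/86 + 2*(224*(1/86))²)) = 24983*(2*√1437 + 112*(-136 - 271*112/43 + 2*(112/43)²)/43) = 24983*(2*√1437 + 112*(-136 - 30352/43 + 2*(12544/1849))/43) = 24983*(2*√1437 + 112*(-136 - 30352/43 + 25088/1849)/43) = 24983*(2*√1437 + (112/43)*(-1531512/1849)) = 24983*(2*√1437 - 171529344/79507) = 24983*(-171529344/79507 + 2*√1437) = -99658548864/1849 + 49966*√1437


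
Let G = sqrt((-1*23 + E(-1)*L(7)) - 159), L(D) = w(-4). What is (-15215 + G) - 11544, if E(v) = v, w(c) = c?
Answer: -26759 + I*sqrt(178) ≈ -26759.0 + 13.342*I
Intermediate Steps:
L(D) = -4
G = I*sqrt(178) (G = sqrt((-1*23 - 1*(-4)) - 159) = sqrt((-23 + 4) - 159) = sqrt(-19 - 159) = sqrt(-178) = I*sqrt(178) ≈ 13.342*I)
(-15215 + G) - 11544 = (-15215 + I*sqrt(178)) - 11544 = -26759 + I*sqrt(178)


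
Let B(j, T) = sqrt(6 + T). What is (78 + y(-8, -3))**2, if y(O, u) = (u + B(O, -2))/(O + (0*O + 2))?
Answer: 219961/36 ≈ 6110.0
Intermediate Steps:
y(O, u) = (2 + u)/(2 + O) (y(O, u) = (u + sqrt(6 - 2))/(O + (0*O + 2)) = (u + sqrt(4))/(O + (0 + 2)) = (u + 2)/(O + 2) = (2 + u)/(2 + O))
(78 + y(-8, -3))**2 = (78 + (2 - 3)/(2 - 8))**2 = (78 - 1/(-6))**2 = (78 - 1/6*(-1))**2 = (78 + 1/6)**2 = (469/6)**2 = 219961/36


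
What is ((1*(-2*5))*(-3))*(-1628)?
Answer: -48840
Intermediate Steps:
((1*(-2*5))*(-3))*(-1628) = ((1*(-10))*(-3))*(-1628) = -10*(-3)*(-1628) = 30*(-1628) = -48840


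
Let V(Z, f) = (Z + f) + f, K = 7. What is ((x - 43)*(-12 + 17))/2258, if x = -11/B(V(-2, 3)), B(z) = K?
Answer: -780/7903 ≈ -0.098697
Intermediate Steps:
V(Z, f) = Z + 2*f
B(z) = 7
x = -11/7 ≈ -1.5714
((x - 43)*(-12 + 17))/2258 = ((-11/7 - 43)*(-12 + 17))/2258 = -312/7*5*(1/2258) = -1560/7*1/2258 = -780/7903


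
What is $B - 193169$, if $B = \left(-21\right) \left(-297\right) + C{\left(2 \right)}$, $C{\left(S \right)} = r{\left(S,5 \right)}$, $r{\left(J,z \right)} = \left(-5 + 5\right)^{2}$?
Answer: $-186932$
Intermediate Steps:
$r{\left(J,z \right)} = 0$ ($r{\left(J,z \right)} = 0^{2} = 0$)
$C{\left(S \right)} = 0$
$B = 6237$ ($B = \left(-21\right) \left(-297\right) + 0 = 6237 + 0 = 6237$)
$B - 193169 = 6237 - 193169 = -186932$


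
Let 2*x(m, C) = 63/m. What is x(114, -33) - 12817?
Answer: -974071/76 ≈ -12817.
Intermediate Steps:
x(m, C) = 63/(2*m) (x(m, C) = (63/m)/2 = 63/(2*m))
x(114, -33) - 12817 = (63/2)/114 - 12817 = (63/2)*(1/114) - 12817 = 21/76 - 12817 = -974071/76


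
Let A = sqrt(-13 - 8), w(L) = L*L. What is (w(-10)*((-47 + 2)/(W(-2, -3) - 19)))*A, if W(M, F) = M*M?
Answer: 300*I*sqrt(21) ≈ 1374.8*I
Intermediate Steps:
W(M, F) = M**2
w(L) = L**2
A = I*sqrt(21) (A = sqrt(-21) = I*sqrt(21) ≈ 4.5826*I)
(w(-10)*((-47 + 2)/(W(-2, -3) - 19)))*A = ((-10)**2*((-47 + 2)/((-2)**2 - 19)))*(I*sqrt(21)) = (100*(-45/(4 - 19)))*(I*sqrt(21)) = (100*(-45/(-15)))*(I*sqrt(21)) = (100*(-45*(-1/15)))*(I*sqrt(21)) = (100*3)*(I*sqrt(21)) = 300*(I*sqrt(21)) = 300*I*sqrt(21)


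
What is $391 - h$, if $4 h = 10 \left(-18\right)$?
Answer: $436$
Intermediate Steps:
$h = -45$ ($h = \frac{10 \left(-18\right)}{4} = \frac{1}{4} \left(-180\right) = -45$)
$391 - h = 391 - -45 = 391 + 45 = 436$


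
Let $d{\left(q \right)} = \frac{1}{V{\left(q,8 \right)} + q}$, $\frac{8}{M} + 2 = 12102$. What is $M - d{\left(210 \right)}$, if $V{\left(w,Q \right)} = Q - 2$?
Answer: $- \frac{2593}{653400} \approx -0.0039685$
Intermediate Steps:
$M = \frac{2}{3025}$ ($M = \frac{8}{-2 + 12102} = \frac{8}{12100} = 8 \cdot \frac{1}{12100} = \frac{2}{3025} \approx 0.00066116$)
$V{\left(w,Q \right)} = -2 + Q$
$d{\left(q \right)} = \frac{1}{6 + q}$ ($d{\left(q \right)} = \frac{1}{\left(-2 + 8\right) + q} = \frac{1}{6 + q}$)
$M - d{\left(210 \right)} = \frac{2}{3025} - \frac{1}{6 + 210} = \frac{2}{3025} - \frac{1}{216} = - \frac{2593}{653400}$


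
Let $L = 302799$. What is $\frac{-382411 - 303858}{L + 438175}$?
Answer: $- \frac{686269}{740974} \approx -0.92617$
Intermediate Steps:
$\frac{-382411 - 303858}{L + 438175} = \frac{-382411 - 303858}{302799 + 438175} = - \frac{686269}{740974}$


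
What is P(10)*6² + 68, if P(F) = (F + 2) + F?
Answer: 860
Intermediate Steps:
P(F) = 2 + 2*F (P(F) = (2 + F) + F = 2 + 2*F)
P(10)*6² + 68 = (2 + 2*10)*6² + 68 = (2 + 20)*36 + 68 = 22*36 + 68 = 792 + 68 = 860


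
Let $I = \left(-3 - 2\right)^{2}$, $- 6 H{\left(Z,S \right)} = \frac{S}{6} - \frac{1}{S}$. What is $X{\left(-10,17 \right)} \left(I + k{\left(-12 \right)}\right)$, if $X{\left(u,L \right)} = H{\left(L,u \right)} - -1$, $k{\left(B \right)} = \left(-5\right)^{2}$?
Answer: $\frac{1135}{18} \approx 63.056$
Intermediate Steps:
$k{\left(B \right)} = 25$
$H{\left(Z,S \right)} = - \frac{S}{36} + \frac{1}{6 S}$ ($H{\left(Z,S \right)} = - \frac{\frac{S}{6} - \frac{1}{S}}{6} = - \frac{- \frac{1}{S} + \frac{S}{6}}{6} = - \frac{S}{36} + \frac{1}{6 S}$)
$X{\left(u,L \right)} = 1 + \frac{6 - u^{2}}{36 u}$ ($X{\left(u,L \right)} = \frac{6 - u^{2}}{36 u} - -1 = \frac{6 - u^{2}}{36 u} + 1 = 1 + \frac{6 - u^{2}}{36 u}$)
$I = 25$ ($I = \left(-5\right)^{2} = 25$)
$X{\left(-10,17 \right)} \left(I + k{\left(-12 \right)}\right) = \left(1 - - \frac{5}{18} + \frac{1}{6 \left(-10\right)}\right) \left(25 + 25\right) = \left(1 + \frac{5}{18} + \frac{1}{6} \left(- \frac{1}{10}\right)\right) 50 = \left(1 + \frac{5}{18} - \frac{1}{60}\right) 50 = \frac{227}{180} \cdot 50 = \frac{1135}{18}$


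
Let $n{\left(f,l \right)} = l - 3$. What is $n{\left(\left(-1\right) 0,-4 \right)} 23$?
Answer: $-161$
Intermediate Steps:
$n{\left(f,l \right)} = -3 + l$ ($n{\left(f,l \right)} = l - 3 = -3 + l$)
$n{\left(\left(-1\right) 0,-4 \right)} 23 = \left(-3 - 4\right) 23 = \left(-7\right) 23 = -161$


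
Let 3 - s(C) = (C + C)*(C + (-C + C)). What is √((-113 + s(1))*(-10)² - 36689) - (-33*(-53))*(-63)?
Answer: 110187 + 3*I*√5321 ≈ 1.1019e+5 + 218.84*I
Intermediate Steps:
s(C) = 3 - 2*C² (s(C) = 3 - (C + C)*(C + (-C + C)) = 3 - 2*C*(C + 0) = 3 - 2*C*C = 3 - 2*C²)
√((-113 + s(1))*(-10)² - 36689) - (-33*(-53))*(-63) = √((-113 + (3 - 2*1²))*(-10)² - 36689) - (-33*(-53))*(-63) = √((-113 + (3 - 2*1))*100 - 36689) - 1749*(-63) = √((-113 + (3 - 2))*100 - 36689) - 1*(-110187) = √((-113 + 1)*100 - 36689) + 110187 = √(-112*100 - 36689) + 110187 = √(-11200 - 36689) + 110187 = √(-47889) + 110187 = 3*I*√5321 + 110187 = 110187 + 3*I*√5321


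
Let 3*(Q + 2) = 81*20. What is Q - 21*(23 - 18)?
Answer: 433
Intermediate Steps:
Q = 538 (Q = -2 + (81*20)/3 = -2 + (⅓)*1620 = -2 + 540 = 538)
Q - 21*(23 - 18) = 538 - 21*(23 - 18) = 538 - 21*5 = 538 - 105 = 433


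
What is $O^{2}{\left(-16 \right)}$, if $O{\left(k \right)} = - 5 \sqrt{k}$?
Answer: $-400$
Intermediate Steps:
$O^{2}{\left(-16 \right)} = \left(- 5 \sqrt{-16}\right)^{2} = \left(- 5 \cdot 4 i\right)^{2} = \left(- 20 i\right)^{2} = -400$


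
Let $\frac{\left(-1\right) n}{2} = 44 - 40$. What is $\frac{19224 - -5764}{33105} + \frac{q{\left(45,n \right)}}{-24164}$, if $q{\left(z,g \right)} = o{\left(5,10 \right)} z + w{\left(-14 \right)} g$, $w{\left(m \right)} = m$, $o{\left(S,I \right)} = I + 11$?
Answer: $\frac{81259721}{114278460} \approx 0.71107$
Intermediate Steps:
$o{\left(S,I \right)} = 11 + I$
$n = -8$ ($n = - 2 \left(44 - 40\right) = \left(-2\right) 4 = -8$)
$q{\left(z,g \right)} = - 14 g + 21 z$ ($q{\left(z,g \right)} = \left(11 + 10\right) z - 14 g = 21 z - 14 g = - 14 g + 21 z$)
$\frac{19224 - -5764}{33105} + \frac{q{\left(45,n \right)}}{-24164} = \frac{19224 - -5764}{33105} + \frac{\left(-14\right) \left(-8\right) + 21 \cdot 45}{-24164} = \left(19224 + 5764\right) \frac{1}{33105} + \left(112 + 945\right) \left(- \frac{1}{24164}\right) = 24988 \cdot \frac{1}{33105} + 1057 \left(- \frac{1}{24164}\right) = \frac{24988}{33105} - \frac{151}{3452} = \frac{81259721}{114278460}$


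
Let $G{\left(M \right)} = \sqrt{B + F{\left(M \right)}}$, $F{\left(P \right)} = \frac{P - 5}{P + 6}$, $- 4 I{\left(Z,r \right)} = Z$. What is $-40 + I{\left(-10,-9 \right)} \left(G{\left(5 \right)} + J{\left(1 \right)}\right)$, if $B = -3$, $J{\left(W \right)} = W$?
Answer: $- \frac{75}{2} + \frac{5 i \sqrt{3}}{2} \approx -37.5 + 4.3301 i$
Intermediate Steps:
$I{\left(Z,r \right)} = - \frac{Z}{4}$
$F{\left(P \right)} = \frac{-5 + P}{6 + P}$
$G{\left(M \right)} = \sqrt{-3 + \frac{-5 + M}{6 + M}}$
$-40 + I{\left(-10,-9 \right)} \left(G{\left(5 \right)} + J{\left(1 \right)}\right) = -40 + \left(- \frac{1}{4}\right) \left(-10\right) \left(\sqrt{\frac{-23 - 10}{6 + 5}} + 1\right) = -40 + \frac{5 \left(\sqrt{\frac{-23 - 10}{11}} + 1\right)}{2} = -40 + \frac{5 \left(\sqrt{\frac{1}{11} \left(-33\right)} + 1\right)}{2} = -40 + \frac{5 \left(\sqrt{-3} + 1\right)}{2} = -40 + \frac{5 \left(i \sqrt{3} + 1\right)}{2} = -40 + \frac{5 \left(1 + i \sqrt{3}\right)}{2} = -40 + \left(\frac{5}{2} + \frac{5 i \sqrt{3}}{2}\right) = - \frac{75}{2} + \frac{5 i \sqrt{3}}{2}$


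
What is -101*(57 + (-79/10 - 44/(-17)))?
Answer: -887487/170 ≈ -5220.5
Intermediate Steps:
-101*(57 + (-79/10 - 44/(-17))) = -101*(57 + (-79*⅒ - 44*(-1/17))) = -101*(57 + (-79/10 + 44/17)) = -101*(57 - 903/170) = -101*8787/170 = -887487/170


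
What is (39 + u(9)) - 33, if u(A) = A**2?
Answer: 87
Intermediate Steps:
(39 + u(9)) - 33 = (39 + 9**2) - 33 = (39 + 81) - 33 = 120 - 33 = 87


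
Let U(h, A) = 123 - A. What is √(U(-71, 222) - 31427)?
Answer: I*√31526 ≈ 177.56*I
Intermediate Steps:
√(U(-71, 222) - 31427) = √((123 - 1*222) - 31427) = √((123 - 222) - 31427) = √(-99 - 31427) = √(-31526) = I*√31526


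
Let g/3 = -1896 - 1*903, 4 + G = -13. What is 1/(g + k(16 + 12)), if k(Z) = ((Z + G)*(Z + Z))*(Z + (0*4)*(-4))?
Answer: 1/8851 ≈ 0.00011298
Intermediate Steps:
G = -17 (G = -4 - 13 = -17)
k(Z) = 2*Z**2*(-17 + Z) (k(Z) = ((Z - 17)*(Z + Z))*(Z + (0*4)*(-4)) = ((-17 + Z)*(2*Z))*(Z + 0*(-4)) = (2*Z*(-17 + Z))*(Z + 0) = (2*Z*(-17 + Z))*Z = 2*Z**2*(-17 + Z))
g = -8397 (g = 3*(-1896 - 1*903) = 3*(-1896 - 903) = 3*(-2799) = -8397)
1/(g + k(16 + 12)) = 1/(-8397 + 2*(16 + 12)**2*(-17 + (16 + 12))) = 1/(-8397 + 2*28**2*(-17 + 28)) = 1/(-8397 + 2*784*11) = 1/(-8397 + 17248) = 1/8851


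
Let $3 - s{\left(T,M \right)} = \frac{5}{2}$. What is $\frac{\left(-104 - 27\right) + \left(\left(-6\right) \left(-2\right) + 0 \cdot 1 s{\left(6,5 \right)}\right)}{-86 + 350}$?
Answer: $- \frac{119}{264} \approx -0.45076$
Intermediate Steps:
$s{\left(T,M \right)} = \frac{1}{2}$ ($s{\left(T,M \right)} = 3 - \frac{5}{2} = \frac{1}{2}$)
$\frac{\left(-104 - 27\right) + \left(\left(-6\right) \left(-2\right) + 0 \cdot 1 s{\left(6,5 \right)}\right)}{-86 + 350} = \frac{\left(-104 - 27\right) + \left(\left(-6\right) \left(-2\right) + 0 \cdot 1 \cdot \frac{1}{2}\right)}{-86 + 350} = \frac{-131 + \left(12 + 0 \cdot \frac{1}{2}\right)}{264} = \left(-131 + \left(12 + 0\right)\right) \frac{1}{264} = \left(-131 + 12\right) \frac{1}{264} = \left(-119\right) \frac{1}{264} = - \frac{119}{264}$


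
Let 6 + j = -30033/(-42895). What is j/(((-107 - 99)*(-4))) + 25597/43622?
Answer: 447410678473/770920264280 ≈ 0.58036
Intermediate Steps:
j = -227337/42895 (j = -6 - 30033/(-42895) = -6 - 30033*(-1/42895) = -6 + 30033/42895 = -227337/42895 ≈ -5.2999)
j/(((-107 - 99)*(-4))) + 25597/43622 = -227337*(-1/(4*(-107 - 99)))/42895 + 25597/43622 = -227337/(42895*((-206*(-4)))) + 25597*(1/43622) = -227337/42895/824 + 25597/43622 = -227337/42895*1/824 + 25597/43622 = -227337/35345480 + 25597/43622 = 447410678473/770920264280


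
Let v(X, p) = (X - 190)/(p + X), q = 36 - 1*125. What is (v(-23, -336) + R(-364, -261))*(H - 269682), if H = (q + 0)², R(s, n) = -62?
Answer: 5770521245/359 ≈ 1.6074e+7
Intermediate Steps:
q = -89 (q = 36 - 125 = -89)
H = 7921 (H = (-89 + 0)² = (-89)² = 7921)
v(X, p) = (-190 + X)/(X + p)
(v(-23, -336) + R(-364, -261))*(H - 269682) = ((-190 - 23)/(-23 - 336) - 62)*(7921 - 269682) = (-213/(-359) - 62)*(-261761) = (-1/359*(-213) - 62)*(-261761) = (213/359 - 62)*(-261761) = -22045/359*(-261761) = 5770521245/359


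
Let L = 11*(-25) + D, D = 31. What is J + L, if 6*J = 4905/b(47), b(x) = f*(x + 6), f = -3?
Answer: -26409/106 ≈ -249.14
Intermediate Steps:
b(x) = -18 - 3*x (b(x) = -3*(x + 6) = -3*(6 + x) = -18 - 3*x)
L = -244 (L = 11*(-25) + 31 = -275 + 31 = -244)
J = -545/106 (J = (4905/(-18 - 3*47))/6 = (4905/(-18 - 141))/6 = (4905/(-159))/6 = (4905*(-1/159))/6 = (1/6)*(-1635/53) = -545/106 ≈ -5.1415)
J + L = -545/106 - 244 = -26409/106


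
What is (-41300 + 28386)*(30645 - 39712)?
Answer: 117091238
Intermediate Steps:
(-41300 + 28386)*(30645 - 39712) = -12914*(-9067) = 117091238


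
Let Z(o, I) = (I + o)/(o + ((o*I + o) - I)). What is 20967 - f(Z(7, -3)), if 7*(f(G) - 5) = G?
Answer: 146735/7 ≈ 20962.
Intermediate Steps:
Z(o, I) = (I + o)/(-I + 2*o + I*o) (Z(o, I) = (I + o)/(o + ((I*o + o) - I)) = (I + o)/(o + ((o + I*o) - I)) = (I + o)/(o + (o - I + I*o)) = (I + o)/(-I + 2*o + I*o))
f(G) = 5 + G/7
20967 - f(Z(7, -3)) = 20967 - (5 + ((-3 + 7)/(-1*(-3) + 2*7 - 3*7))/7) = 20967 - (5 + (4/(3 + 14 - 21))/7) = 20967 - (5 + (4/(-4))/7) = 20967 - (5 + (-¼*4)/7) = 20967 - (5 + (⅐)*(-1)) = 20967 - (5 - ⅐) = 20967 - 1*34/7 = 20967 - 34/7 = 146735/7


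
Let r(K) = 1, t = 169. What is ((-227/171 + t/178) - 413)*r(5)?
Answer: -12582401/30438 ≈ -413.38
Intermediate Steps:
((-227/171 + t/178) - 413)*r(5) = ((-227/171 + 169/178) - 413)*1 = (-11507/30438 - 413)*1 = -12582401/30438*1 = -12582401/30438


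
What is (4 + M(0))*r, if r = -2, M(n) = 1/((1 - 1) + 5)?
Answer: -42/5 ≈ -8.4000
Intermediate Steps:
M(n) = ⅕ (M(n) = 1/(0 + 5) = 1/5 = ⅕)
(4 + M(0))*r = (4 + ⅕)*(-2) = (21/5)*(-2) = -42/5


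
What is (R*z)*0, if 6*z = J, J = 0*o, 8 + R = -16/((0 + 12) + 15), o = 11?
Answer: 0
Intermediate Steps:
R = -232/27 (R = -8 - 16/((0 + 12) + 15) = -8 - 16/(12 + 15) = -8 - 16/27 = -232/27 ≈ -8.5926)
J = 0 (J = 0*11 = 0)
z = 0 (z = (⅙)*0 = 0)
(R*z)*0 = -232/27*0*0 = 0*0 = 0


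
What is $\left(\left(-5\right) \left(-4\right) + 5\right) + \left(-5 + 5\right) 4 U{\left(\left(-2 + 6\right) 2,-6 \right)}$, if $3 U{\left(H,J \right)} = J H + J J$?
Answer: $25$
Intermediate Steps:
$U{\left(H,J \right)} = \frac{J^{2}}{3} + \frac{H J}{3}$ ($U{\left(H,J \right)} = \frac{J H + J J}{3} = \frac{H J + J^{2}}{3} = \frac{J^{2} + H J}{3} = \frac{J^{2}}{3} + \frac{H J}{3}$)
$\left(\left(-5\right) \left(-4\right) + 5\right) + \left(-5 + 5\right) 4 U{\left(\left(-2 + 6\right) 2,-6 \right)} = \left(\left(-5\right) \left(-4\right) + 5\right) + \left(-5 + 5\right) 4 \cdot \frac{1}{3} \left(-6\right) \left(\left(-2 + 6\right) 2 - 6\right) = \left(20 + 5\right) + 0 \cdot 4 \cdot \frac{1}{3} \left(-6\right) \left(4 \cdot 2 - 6\right) = 25 + 0 \cdot \frac{1}{3} \left(-6\right) \left(8 - 6\right) = 25 + 0 \cdot \frac{1}{3} \left(-6\right) 2 = 25 + 0 \left(-4\right) = 25 + 0 = 25$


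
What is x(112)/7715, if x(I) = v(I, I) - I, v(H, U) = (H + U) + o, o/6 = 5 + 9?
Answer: 196/7715 ≈ 0.025405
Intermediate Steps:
o = 84 (o = 6*(5 + 9) = 6*14 = 84)
v(H, U) = 84 + H + U (v(H, U) = (H + U) + 84 = 84 + H + U)
x(I) = 84 + I (x(I) = (84 + I + I) - I = (84 + 2*I) - I = 84 + I)
x(112)/7715 = (84 + 112)/7715 = 196*(1/7715) = 196/7715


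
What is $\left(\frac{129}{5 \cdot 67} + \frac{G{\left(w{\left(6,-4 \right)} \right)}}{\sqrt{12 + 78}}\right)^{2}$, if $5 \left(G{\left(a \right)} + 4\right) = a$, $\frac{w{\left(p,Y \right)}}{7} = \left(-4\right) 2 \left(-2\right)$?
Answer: $\frac{19746293}{5050125} + \frac{3956 \sqrt{10}}{8375} \approx 5.4038$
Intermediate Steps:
$w{\left(p,Y \right)} = 112$ ($w{\left(p,Y \right)} = 7 \left(-4\right) 2 \left(-2\right) = 7 \left(\left(-8\right) \left(-2\right)\right) = 7 \cdot 16 = 112$)
$G{\left(a \right)} = -4 + \frac{a}{5}$
$\left(\frac{129}{5 \cdot 67} + \frac{G{\left(w{\left(6,-4 \right)} \right)}}{\sqrt{12 + 78}}\right)^{2} = \left(\frac{129}{5 \cdot 67} + \frac{-4 + \frac{1}{5} \cdot 112}{\sqrt{12 + 78}}\right)^{2} = \left(\frac{129}{335} + \frac{-4 + \frac{112}{5}}{\sqrt{90}}\right)^{2} = \left(129 \cdot \frac{1}{335} + \frac{92}{5 \cdot 3 \sqrt{10}}\right)^{2} = \left(\frac{129}{335} + \frac{92 \frac{\sqrt{10}}{30}}{5}\right)^{2} = \left(\frac{129}{335} + \frac{46 \sqrt{10}}{75}\right)^{2}$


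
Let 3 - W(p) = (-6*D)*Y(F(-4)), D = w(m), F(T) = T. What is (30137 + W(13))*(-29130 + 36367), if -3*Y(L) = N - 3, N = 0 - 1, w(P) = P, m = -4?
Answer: 217891596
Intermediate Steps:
D = -4
N = -1
Y(L) = 4/3 (Y(L) = -(-1 - 3)/3 = -⅓*(-4) = 4/3)
W(p) = -29 (W(p) = 3 - (-6*(-4))*4/3 = 3 - 24*4/3 = 3 - 1*32 = 3 - 32 = -29)
(30137 + W(13))*(-29130 + 36367) = (30137 - 29)*(-29130 + 36367) = 30108*7237 = 217891596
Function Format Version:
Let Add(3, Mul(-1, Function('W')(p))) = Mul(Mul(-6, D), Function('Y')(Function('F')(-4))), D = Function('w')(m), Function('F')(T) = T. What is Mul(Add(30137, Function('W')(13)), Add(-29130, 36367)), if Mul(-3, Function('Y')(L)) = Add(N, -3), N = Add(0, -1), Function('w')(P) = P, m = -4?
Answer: 217891596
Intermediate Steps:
D = -4
N = -1
Function('Y')(L) = Rational(4, 3) (Function('Y')(L) = Mul(Rational(-1, 3), Add(-1, -3)) = Mul(Rational(-1, 3), -4) = Rational(4, 3))
Function('W')(p) = -29 (Function('W')(p) = Add(3, Mul(-1, Mul(Mul(-6, -4), Rational(4, 3)))) = Add(3, Mul(-1, Mul(24, Rational(4, 3)))) = Add(3, Mul(-1, 32)) = Add(3, -32) = -29)
Mul(Add(30137, Function('W')(13)), Add(-29130, 36367)) = Mul(Add(30137, -29), Add(-29130, 36367)) = Mul(30108, 7237) = 217891596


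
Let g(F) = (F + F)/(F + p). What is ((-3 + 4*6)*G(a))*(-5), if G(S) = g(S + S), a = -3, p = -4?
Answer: -126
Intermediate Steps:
g(F) = 2*F/(-4 + F) (g(F) = (F + F)/(F - 4) = (2*F)/(-4 + F) = 2*F/(-4 + F))
G(S) = 4*S/(-4 + 2*S) (G(S) = 2*(S + S)/(-4 + (S + S)) = 2*(2*S)/(-4 + 2*S) = 4*S/(-4 + 2*S))
((-3 + 4*6)*G(a))*(-5) = ((-3 + 4*6)*(2*(-3)/(-2 - 3)))*(-5) = ((-3 + 24)*(2*(-3)/(-5)))*(-5) = (21*(2*(-3)*(-⅕)))*(-5) = (21*(6/5))*(-5) = (126/5)*(-5) = -126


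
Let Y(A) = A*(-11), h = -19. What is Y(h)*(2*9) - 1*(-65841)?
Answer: 69603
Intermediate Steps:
Y(A) = -11*A
Y(h)*(2*9) - 1*(-65841) = (-11*(-19))*(2*9) - 1*(-65841) = 209*18 + 65841 = 3762 + 65841 = 69603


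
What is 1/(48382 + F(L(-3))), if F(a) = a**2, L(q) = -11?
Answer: 1/48503 ≈ 2.0617e-5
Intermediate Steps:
1/(48382 + F(L(-3))) = 1/(48382 + (-11)**2) = 1/(48382 + 121) = 1/48503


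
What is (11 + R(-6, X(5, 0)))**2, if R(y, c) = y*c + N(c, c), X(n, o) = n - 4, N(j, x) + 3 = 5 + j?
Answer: 64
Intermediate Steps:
N(j, x) = 2 + j (N(j, x) = -3 + (5 + j) = 2 + j)
X(n, o) = -4 + n
R(y, c) = 2 + c + c*y (R(y, c) = y*c + (2 + c) = c*y + (2 + c) = 2 + c + c*y)
(11 + R(-6, X(5, 0)))**2 = (11 + (2 + (-4 + 5) + (-4 + 5)*(-6)))**2 = (11 + (2 + 1 + 1*(-6)))**2 = (11 + (2 + 1 - 6))**2 = (11 - 3)**2 = 8**2 = 64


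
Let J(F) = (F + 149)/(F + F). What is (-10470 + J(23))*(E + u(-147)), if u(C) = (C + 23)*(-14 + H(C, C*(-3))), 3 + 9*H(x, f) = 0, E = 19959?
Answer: -15697371316/69 ≈ -2.2750e+8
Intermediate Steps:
H(x, f) = -⅓ (H(x, f) = -⅓ + (⅑)*0 = -⅓ + 0 = -⅓)
u(C) = -989/3 - 43*C/3 (u(C) = (C + 23)*(-14 - ⅓) = (23 + C)*(-43/3) = -989/3 - 43*C/3)
J(F) = (149 + F)/(2*F) (J(F) = (149 + F)/((2*F)) = (149 + F)*(1/(2*F)) = (149 + F)/(2*F))
(-10470 + J(23))*(E + u(-147)) = (-10470 + (½)*(149 + 23)/23)*(19959 + (-989/3 - 43/3*(-147))) = (-10470 + (½)*(1/23)*172)*(19959 + (-989/3 + 2107)) = (-10470 + 86/23)*(19959 + 5332/3) = -240724/23*65209/3 = -15697371316/69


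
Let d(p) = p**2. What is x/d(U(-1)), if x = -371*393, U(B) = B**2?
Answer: -145803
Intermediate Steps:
x = -145803
x/d(U(-1)) = -145803/(((-1)**2)**2) = -145803/(1**2) = -145803/1 = -145803*1 = -145803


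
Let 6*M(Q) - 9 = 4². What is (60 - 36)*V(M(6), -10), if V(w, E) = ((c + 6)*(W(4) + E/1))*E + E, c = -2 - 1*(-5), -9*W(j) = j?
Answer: 22320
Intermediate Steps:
M(Q) = 25/6 (M(Q) = 3/2 + (⅙)*4² = 3/2 + (⅙)*16 = 3/2 + 8/3 = 25/6)
W(j) = -j/9
c = 3 (c = -2 + 5 = 3)
V(w, E) = E + E*(-4 + 9*E) (V(w, E) = ((3 + 6)*(-⅑*4 + E/1))*E + E = (9*(-4/9 + E*1))*E + E = (9*(-4/9 + E))*E + E = (-4 + 9*E)*E + E = E*(-4 + 9*E) + E = E + E*(-4 + 9*E))
(60 - 36)*V(M(6), -10) = (60 - 36)*(3*(-10)*(-1 + 3*(-10))) = 24*(3*(-10)*(-1 - 30)) = 24*(3*(-10)*(-31)) = 24*930 = 22320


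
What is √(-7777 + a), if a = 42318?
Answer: √34541 ≈ 185.85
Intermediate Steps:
√(-7777 + a) = √(-7777 + 42318) = √34541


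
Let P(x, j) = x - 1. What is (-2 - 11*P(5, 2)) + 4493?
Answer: 4447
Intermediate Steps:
P(x, j) = -1 + x
(-2 - 11*P(5, 2)) + 4493 = (-2 - 11*(-1 + 5)) + 4493 = (-2 - 11*4) + 4493 = (-2 - 44) + 4493 = -46 + 4493 = 4447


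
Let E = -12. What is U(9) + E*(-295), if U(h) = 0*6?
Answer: 3540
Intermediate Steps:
U(h) = 0
U(9) + E*(-295) = 0 - 12*(-295) = 0 + 3540 = 3540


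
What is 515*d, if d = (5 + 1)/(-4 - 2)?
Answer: -515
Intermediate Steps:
d = -1 (d = 6/(-6) = 6*(-1/6) = -1)
515*d = 515*(-1) = -515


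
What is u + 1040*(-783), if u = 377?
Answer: -813943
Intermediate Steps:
u + 1040*(-783) = 377 + 1040*(-783) = 377 - 814320 = -813943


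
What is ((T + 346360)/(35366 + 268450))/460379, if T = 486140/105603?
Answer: 9144285305/3692686268249298 ≈ 2.4763e-6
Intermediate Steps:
T = 486140/105603 (T = 486140*(1/105603) = 486140/105603 ≈ 4.6035)
((T + 346360)/(35366 + 268450))/460379 = ((486140/105603 + 346360)/(35366 + 268450))/460379 = ((36577141220/105603)/303816)*(1/460379) = ((36577141220/105603)*(1/303816))*(1/460379) = (9144285305/8020970262)*(1/460379) = 9144285305/3692686268249298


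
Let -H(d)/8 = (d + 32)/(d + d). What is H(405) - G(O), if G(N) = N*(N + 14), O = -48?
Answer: -662708/405 ≈ -1636.3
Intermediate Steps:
G(N) = N*(14 + N)
H(d) = -4*(32 + d)/d (H(d) = -8*(d + 32)/(d + d) = -8*(32 + d)/(2*d) = -8*(32 + d)*1/(2*d) = -4*(32 + d)/d)
H(405) - G(O) = (-4 - 128/405) - (-48)*(14 - 48) = (-4 - 128*1/405) - (-48)*(-34) = (-4 - 128/405) - 1*1632 = -1748/405 - 1632 = -662708/405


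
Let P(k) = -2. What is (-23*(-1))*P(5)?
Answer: -46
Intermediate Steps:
(-23*(-1))*P(5) = -23*(-1)*(-2) = 23*(-2) = -46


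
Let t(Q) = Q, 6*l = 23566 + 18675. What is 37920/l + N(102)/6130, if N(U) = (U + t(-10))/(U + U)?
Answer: 71130549143/13205803830 ≈ 5.3863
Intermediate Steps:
l = 42241/6 (l = (23566 + 18675)/6 = (1/6)*42241 = 42241/6 ≈ 7040.2)
N(U) = (-10 + U)/(2*U) (N(U) = (U - 10)/(U + U) = (-10 + U)/((2*U)) = (-10 + U)*(1/(2*U)) = (-10 + U)/(2*U))
37920/l + N(102)/6130 = 37920/(42241/6) + ((1/2)*(-10 + 102)/102)/6130 = 37920*(6/42241) + ((1/2)*(1/102)*92)*(1/6130) = 227520/42241 + (23/51)*(1/6130) = 227520/42241 + 23/312630 = 71130549143/13205803830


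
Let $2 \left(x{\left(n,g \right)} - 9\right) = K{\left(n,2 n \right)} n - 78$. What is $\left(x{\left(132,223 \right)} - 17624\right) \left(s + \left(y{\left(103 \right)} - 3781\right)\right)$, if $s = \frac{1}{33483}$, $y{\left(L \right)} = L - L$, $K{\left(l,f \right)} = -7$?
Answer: $\frac{2293471505752}{33483} \approx 6.8497 \cdot 10^{7}$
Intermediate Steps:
$x{\left(n,g \right)} = -30 - \frac{7 n}{2}$ ($x{\left(n,g \right)} = 9 + \frac{- 7 n - 78}{2} = 9 + \frac{-78 - 7 n}{2} = 9 - \left(39 + \frac{7 n}{2}\right) = -30 - \frac{7 n}{2}$)
$y{\left(L \right)} = 0$
$s = \frac{1}{33483} \approx 2.9866 \cdot 10^{-5}$
$\left(x{\left(132,223 \right)} - 17624\right) \left(s + \left(y{\left(103 \right)} - 3781\right)\right) = \left(\left(-30 - 462\right) - 17624\right) \left(\frac{1}{33483} + \left(0 - 3781\right)\right) = \left(-492 - 17624\right) \left(\frac{1}{33483} - 3781\right) = \left(-18116\right) \left(- \frac{126599222}{33483}\right) = \frac{2293471505752}{33483}$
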